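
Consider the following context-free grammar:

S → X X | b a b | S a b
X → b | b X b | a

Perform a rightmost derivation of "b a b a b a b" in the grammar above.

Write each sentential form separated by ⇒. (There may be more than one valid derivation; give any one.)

S ⇒ S a b ⇒ S a b a b ⇒ b a b a b a b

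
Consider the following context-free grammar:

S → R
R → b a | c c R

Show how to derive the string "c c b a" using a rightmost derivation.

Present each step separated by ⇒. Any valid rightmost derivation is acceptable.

S ⇒ R ⇒ c c R ⇒ c c b a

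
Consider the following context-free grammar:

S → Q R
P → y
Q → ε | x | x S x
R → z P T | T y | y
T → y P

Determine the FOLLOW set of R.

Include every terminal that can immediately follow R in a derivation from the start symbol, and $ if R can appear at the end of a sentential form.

We compute FOLLOW(R) using the standard algorithm.
FOLLOW(S) starts with {$}.
FIRST(P) = {y}
FIRST(Q) = {x, ε}
FIRST(R) = {y, z}
FIRST(S) = {x, y, z}
FIRST(T) = {y}
FOLLOW(P) = {$, x, y}
FOLLOW(Q) = {y, z}
FOLLOW(R) = {$, x}
FOLLOW(S) = {$, x}
FOLLOW(T) = {$, x, y}
Therefore, FOLLOW(R) = {$, x}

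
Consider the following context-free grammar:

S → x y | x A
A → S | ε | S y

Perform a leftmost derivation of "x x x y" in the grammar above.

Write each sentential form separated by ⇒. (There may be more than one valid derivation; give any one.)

S ⇒ x A ⇒ x S ⇒ x x A ⇒ x x S ⇒ x x x y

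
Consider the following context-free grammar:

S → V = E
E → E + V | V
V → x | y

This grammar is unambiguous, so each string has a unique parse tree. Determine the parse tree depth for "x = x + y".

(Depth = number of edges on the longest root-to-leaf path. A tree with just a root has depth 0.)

4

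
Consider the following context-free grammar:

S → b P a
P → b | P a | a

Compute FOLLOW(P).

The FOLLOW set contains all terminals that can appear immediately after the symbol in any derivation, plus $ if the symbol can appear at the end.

We compute FOLLOW(P) using the standard algorithm.
FOLLOW(S) starts with {$}.
FIRST(P) = {a, b}
FIRST(S) = {b}
FOLLOW(P) = {a}
FOLLOW(S) = {$}
Therefore, FOLLOW(P) = {a}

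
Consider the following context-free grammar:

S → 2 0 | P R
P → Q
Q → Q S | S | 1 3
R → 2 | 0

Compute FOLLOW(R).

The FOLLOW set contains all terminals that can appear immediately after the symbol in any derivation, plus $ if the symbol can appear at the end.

We compute FOLLOW(R) using the standard algorithm.
FOLLOW(S) starts with {$}.
FIRST(P) = {1, 2}
FIRST(Q) = {1, 2}
FIRST(R) = {0, 2}
FIRST(S) = {1, 2}
FOLLOW(P) = {0, 2}
FOLLOW(Q) = {0, 1, 2}
FOLLOW(R) = {$, 0, 1, 2}
FOLLOW(S) = {$, 0, 1, 2}
Therefore, FOLLOW(R) = {$, 0, 1, 2}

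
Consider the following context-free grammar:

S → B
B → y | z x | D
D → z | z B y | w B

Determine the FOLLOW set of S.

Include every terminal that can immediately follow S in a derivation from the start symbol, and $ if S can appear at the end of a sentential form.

We compute FOLLOW(S) using the standard algorithm.
FOLLOW(S) starts with {$}.
FIRST(B) = {w, y, z}
FIRST(D) = {w, z}
FIRST(S) = {w, y, z}
FOLLOW(B) = {$, y}
FOLLOW(D) = {$, y}
FOLLOW(S) = {$}
Therefore, FOLLOW(S) = {$}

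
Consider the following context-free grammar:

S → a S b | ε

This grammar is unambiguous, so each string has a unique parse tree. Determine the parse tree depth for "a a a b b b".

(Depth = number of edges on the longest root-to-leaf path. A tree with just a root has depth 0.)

4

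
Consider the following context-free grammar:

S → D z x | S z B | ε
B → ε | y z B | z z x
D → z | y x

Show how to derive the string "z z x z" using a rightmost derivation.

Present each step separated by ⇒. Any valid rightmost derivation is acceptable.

S ⇒ S z B ⇒ S z ⇒ D z x z ⇒ z z x z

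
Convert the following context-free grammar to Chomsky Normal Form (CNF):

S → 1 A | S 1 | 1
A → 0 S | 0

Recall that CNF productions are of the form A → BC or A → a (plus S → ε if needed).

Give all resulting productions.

T1 → 1; S → 1; T0 → 0; A → 0; S → T1 A; S → S T1; A → T0 S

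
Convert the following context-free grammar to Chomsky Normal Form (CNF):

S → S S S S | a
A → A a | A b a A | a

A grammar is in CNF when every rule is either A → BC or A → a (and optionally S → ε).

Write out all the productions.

S → a; TA → a; TB → b; A → a; S → S X0; X0 → S X1; X1 → S S; A → A TA; A → A X2; X2 → TB X3; X3 → TA A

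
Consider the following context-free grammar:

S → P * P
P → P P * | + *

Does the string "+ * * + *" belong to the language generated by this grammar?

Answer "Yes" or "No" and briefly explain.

Yes - a valid derivation exists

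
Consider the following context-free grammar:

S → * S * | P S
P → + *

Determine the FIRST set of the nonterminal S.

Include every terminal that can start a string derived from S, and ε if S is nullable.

We compute FIRST(S) using the standard algorithm.
FIRST(P) = {+}
FIRST(S) = {*, +}
Therefore, FIRST(S) = {*, +}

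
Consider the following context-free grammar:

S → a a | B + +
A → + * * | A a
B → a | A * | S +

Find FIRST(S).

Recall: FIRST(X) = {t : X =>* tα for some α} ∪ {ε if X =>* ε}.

We compute FIRST(S) using the standard algorithm.
FIRST(A) = {+}
FIRST(B) = {+, a}
FIRST(S) = {+, a}
Therefore, FIRST(S) = {+, a}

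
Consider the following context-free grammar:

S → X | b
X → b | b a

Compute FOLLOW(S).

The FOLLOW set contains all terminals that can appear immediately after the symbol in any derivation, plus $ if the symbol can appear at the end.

We compute FOLLOW(S) using the standard algorithm.
FOLLOW(S) starts with {$}.
FIRST(S) = {b}
FIRST(X) = {b}
FOLLOW(S) = {$}
FOLLOW(X) = {$}
Therefore, FOLLOW(S) = {$}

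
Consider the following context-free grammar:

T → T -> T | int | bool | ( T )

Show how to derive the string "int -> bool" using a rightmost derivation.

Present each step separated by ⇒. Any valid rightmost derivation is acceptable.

T ⇒ T -> T ⇒ T -> bool ⇒ int -> bool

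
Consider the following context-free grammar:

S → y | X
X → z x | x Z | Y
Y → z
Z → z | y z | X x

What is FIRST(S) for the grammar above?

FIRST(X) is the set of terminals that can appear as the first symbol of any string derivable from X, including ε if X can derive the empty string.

We compute FIRST(S) using the standard algorithm.
FIRST(S) = {x, y, z}
FIRST(X) = {x, z}
FIRST(Y) = {z}
FIRST(Z) = {x, y, z}
Therefore, FIRST(S) = {x, y, z}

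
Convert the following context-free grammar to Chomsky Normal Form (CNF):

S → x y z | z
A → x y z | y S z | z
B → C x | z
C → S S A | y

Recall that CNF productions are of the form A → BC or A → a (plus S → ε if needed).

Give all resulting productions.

TX → x; TY → y; TZ → z; S → z; A → z; B → z; C → y; S → TX X0; X0 → TY TZ; A → TX X1; X1 → TY TZ; A → TY X2; X2 → S TZ; B → C TX; C → S X3; X3 → S A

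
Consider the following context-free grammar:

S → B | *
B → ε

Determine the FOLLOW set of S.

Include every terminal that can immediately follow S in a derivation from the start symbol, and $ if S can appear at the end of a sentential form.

We compute FOLLOW(S) using the standard algorithm.
FOLLOW(S) starts with {$}.
FIRST(B) = {ε}
FIRST(S) = {*, ε}
FOLLOW(B) = {$}
FOLLOW(S) = {$}
Therefore, FOLLOW(S) = {$}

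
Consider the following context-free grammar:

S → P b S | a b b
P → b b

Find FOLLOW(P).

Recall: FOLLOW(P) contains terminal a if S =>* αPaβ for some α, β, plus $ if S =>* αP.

We compute FOLLOW(P) using the standard algorithm.
FOLLOW(S) starts with {$}.
FIRST(P) = {b}
FIRST(S) = {a, b}
FOLLOW(P) = {b}
FOLLOW(S) = {$}
Therefore, FOLLOW(P) = {b}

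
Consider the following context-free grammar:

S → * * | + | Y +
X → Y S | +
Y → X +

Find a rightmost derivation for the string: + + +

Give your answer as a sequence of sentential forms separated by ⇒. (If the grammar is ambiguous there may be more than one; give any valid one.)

S ⇒ Y + ⇒ X + + ⇒ + + +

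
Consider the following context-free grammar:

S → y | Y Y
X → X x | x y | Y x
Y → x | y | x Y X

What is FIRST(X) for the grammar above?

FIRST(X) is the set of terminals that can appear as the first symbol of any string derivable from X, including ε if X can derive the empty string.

We compute FIRST(X) using the standard algorithm.
FIRST(S) = {x, y}
FIRST(X) = {x, y}
FIRST(Y) = {x, y}
Therefore, FIRST(X) = {x, y}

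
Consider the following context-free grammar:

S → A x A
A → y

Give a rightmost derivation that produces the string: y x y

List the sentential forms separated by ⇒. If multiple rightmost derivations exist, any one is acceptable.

S ⇒ A x A ⇒ A x y ⇒ y x y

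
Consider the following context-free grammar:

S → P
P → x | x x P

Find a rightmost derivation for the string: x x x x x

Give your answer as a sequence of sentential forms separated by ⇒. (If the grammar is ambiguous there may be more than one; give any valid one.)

S ⇒ P ⇒ x x P ⇒ x x x x P ⇒ x x x x x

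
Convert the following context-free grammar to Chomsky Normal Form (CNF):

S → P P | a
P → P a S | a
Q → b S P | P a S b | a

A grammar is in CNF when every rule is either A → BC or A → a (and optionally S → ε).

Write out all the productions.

S → a; TA → a; P → a; TB → b; Q → a; S → P P; P → P X0; X0 → TA S; Q → TB X1; X1 → S P; Q → P X2; X2 → TA X3; X3 → S TB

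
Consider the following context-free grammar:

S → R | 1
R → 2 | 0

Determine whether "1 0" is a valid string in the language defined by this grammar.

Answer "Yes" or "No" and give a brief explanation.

No - no valid derivation exists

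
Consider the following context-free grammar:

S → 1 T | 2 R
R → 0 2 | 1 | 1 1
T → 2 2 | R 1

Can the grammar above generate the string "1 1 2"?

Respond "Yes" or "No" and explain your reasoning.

No - no valid derivation exists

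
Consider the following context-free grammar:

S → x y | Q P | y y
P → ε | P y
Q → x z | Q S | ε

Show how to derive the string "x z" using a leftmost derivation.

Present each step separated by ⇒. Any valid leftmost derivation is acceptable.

S ⇒ Q P ⇒ x z P ⇒ x z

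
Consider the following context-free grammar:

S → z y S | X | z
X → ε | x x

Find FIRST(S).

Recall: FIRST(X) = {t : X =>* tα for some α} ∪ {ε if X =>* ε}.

We compute FIRST(S) using the standard algorithm.
FIRST(S) = {x, z, ε}
FIRST(X) = {x, ε}
Therefore, FIRST(S) = {x, z, ε}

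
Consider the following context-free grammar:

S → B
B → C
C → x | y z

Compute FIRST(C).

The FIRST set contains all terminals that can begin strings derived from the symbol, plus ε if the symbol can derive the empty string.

We compute FIRST(C) using the standard algorithm.
FIRST(B) = {x, y}
FIRST(C) = {x, y}
FIRST(S) = {x, y}
Therefore, FIRST(C) = {x, y}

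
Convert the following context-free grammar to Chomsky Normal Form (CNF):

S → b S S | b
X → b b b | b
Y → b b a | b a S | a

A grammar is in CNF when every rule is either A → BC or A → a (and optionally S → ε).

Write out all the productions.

TB → b; S → b; X → b; TA → a; Y → a; S → TB X0; X0 → S S; X → TB X1; X1 → TB TB; Y → TB X2; X2 → TB TA; Y → TB X3; X3 → TA S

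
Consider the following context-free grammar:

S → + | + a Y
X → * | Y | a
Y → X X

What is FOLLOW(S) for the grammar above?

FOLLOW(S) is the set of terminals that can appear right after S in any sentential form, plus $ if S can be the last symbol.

We compute FOLLOW(S) using the standard algorithm.
FOLLOW(S) starts with {$}.
FIRST(S) = {+}
FIRST(X) = {*, a}
FIRST(Y) = {*, a}
FOLLOW(S) = {$}
FOLLOW(X) = {$, *, a}
FOLLOW(Y) = {$, *, a}
Therefore, FOLLOW(S) = {$}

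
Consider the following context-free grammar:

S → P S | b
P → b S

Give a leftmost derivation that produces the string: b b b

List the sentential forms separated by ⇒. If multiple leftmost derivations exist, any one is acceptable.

S ⇒ P S ⇒ b S S ⇒ b b S ⇒ b b b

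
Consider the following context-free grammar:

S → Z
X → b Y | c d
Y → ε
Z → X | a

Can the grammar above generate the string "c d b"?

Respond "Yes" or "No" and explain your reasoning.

No - no valid derivation exists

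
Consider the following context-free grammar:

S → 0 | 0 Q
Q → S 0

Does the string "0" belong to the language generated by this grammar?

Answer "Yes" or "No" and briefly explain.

Yes - a valid derivation exists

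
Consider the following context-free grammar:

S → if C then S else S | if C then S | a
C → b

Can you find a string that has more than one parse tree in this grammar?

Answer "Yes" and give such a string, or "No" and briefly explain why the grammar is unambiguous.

Yes - the string 'if b then a else if b then if b then a else a' has two distinct parse trees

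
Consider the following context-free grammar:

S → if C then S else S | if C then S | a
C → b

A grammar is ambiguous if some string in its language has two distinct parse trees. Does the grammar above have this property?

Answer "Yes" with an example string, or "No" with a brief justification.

Yes - the string 'if b then if b then if b then a else a' has two distinct parse trees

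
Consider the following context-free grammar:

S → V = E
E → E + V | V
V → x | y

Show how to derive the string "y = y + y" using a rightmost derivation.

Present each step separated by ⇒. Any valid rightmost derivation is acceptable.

S ⇒ V = E ⇒ V = E + V ⇒ V = E + y ⇒ V = V + y ⇒ V = y + y ⇒ y = y + y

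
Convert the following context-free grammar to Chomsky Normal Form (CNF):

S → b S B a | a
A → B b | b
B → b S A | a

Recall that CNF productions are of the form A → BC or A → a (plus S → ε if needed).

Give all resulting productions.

TB → b; TA → a; S → a; A → b; B → a; S → TB X0; X0 → S X1; X1 → B TA; A → B TB; B → TB X2; X2 → S A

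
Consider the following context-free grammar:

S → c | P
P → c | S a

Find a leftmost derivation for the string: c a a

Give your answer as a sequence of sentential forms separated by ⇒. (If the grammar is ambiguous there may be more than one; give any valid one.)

S ⇒ P ⇒ S a ⇒ P a ⇒ S a a ⇒ c a a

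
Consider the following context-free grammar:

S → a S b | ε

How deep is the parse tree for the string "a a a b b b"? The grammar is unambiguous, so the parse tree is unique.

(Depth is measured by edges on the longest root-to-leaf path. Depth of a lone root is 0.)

4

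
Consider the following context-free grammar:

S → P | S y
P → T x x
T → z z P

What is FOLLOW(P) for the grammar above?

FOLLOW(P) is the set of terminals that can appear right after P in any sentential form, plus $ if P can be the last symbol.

We compute FOLLOW(P) using the standard algorithm.
FOLLOW(S) starts with {$}.
FIRST(P) = {z}
FIRST(S) = {z}
FIRST(T) = {z}
FOLLOW(P) = {$, x, y}
FOLLOW(S) = {$, y}
FOLLOW(T) = {x}
Therefore, FOLLOW(P) = {$, x, y}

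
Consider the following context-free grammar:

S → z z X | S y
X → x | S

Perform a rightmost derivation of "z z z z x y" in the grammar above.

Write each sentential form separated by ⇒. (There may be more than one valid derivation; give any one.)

S ⇒ z z X ⇒ z z S ⇒ z z S y ⇒ z z z z X y ⇒ z z z z x y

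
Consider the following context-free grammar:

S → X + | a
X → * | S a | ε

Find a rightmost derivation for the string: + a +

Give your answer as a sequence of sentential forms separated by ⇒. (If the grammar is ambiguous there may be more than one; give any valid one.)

S ⇒ X + ⇒ S a + ⇒ X + a + ⇒ + a +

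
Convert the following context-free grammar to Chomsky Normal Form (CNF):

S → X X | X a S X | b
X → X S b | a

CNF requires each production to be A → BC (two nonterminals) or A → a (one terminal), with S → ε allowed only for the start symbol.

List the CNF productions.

TA → a; S → b; TB → b; X → a; S → X X; S → X X0; X0 → TA X1; X1 → S X; X → X X2; X2 → S TB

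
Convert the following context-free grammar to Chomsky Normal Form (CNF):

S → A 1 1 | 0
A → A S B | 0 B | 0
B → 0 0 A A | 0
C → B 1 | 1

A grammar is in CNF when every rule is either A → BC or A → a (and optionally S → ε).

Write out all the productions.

T1 → 1; S → 0; T0 → 0; A → 0; B → 0; C → 1; S → A X0; X0 → T1 T1; A → A X1; X1 → S B; A → T0 B; B → T0 X2; X2 → T0 X3; X3 → A A; C → B T1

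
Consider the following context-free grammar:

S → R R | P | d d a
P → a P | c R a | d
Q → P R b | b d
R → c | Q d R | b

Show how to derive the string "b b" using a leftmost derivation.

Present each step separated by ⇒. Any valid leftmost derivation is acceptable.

S ⇒ R R ⇒ b R ⇒ b b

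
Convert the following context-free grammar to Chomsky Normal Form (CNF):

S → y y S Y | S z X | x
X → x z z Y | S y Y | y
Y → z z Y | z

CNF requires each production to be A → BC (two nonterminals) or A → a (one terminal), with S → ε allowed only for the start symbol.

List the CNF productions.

TY → y; TZ → z; S → x; TX → x; X → y; Y → z; S → TY X0; X0 → TY X1; X1 → S Y; S → S X2; X2 → TZ X; X → TX X3; X3 → TZ X4; X4 → TZ Y; X → S X5; X5 → TY Y; Y → TZ X6; X6 → TZ Y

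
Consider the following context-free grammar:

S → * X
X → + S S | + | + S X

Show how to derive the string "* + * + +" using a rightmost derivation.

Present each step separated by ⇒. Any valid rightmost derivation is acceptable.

S ⇒ * X ⇒ * + S X ⇒ * + S + ⇒ * + * X + ⇒ * + * + +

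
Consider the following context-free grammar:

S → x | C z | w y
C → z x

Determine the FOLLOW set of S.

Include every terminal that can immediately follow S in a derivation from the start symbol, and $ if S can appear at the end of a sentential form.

We compute FOLLOW(S) using the standard algorithm.
FOLLOW(S) starts with {$}.
FIRST(C) = {z}
FIRST(S) = {w, x, z}
FOLLOW(C) = {z}
FOLLOW(S) = {$}
Therefore, FOLLOW(S) = {$}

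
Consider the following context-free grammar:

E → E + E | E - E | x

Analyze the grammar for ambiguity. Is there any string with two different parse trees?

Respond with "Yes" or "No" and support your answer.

Yes - the string 'x + x - x + x - x' has two distinct parse trees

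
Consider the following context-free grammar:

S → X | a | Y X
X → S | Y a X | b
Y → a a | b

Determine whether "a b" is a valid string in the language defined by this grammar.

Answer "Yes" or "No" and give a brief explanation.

No - no valid derivation exists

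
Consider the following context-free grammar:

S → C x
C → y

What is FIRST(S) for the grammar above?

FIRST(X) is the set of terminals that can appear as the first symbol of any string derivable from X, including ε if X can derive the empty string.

We compute FIRST(S) using the standard algorithm.
FIRST(C) = {y}
FIRST(S) = {y}
Therefore, FIRST(S) = {y}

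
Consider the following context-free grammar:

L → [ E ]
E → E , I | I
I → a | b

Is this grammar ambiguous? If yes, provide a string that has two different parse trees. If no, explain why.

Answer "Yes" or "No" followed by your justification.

No - the grammar is unambiguous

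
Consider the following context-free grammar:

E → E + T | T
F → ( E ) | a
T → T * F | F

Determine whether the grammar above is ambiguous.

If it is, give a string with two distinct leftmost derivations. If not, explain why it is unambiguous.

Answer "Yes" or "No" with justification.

No - the grammar is unambiguous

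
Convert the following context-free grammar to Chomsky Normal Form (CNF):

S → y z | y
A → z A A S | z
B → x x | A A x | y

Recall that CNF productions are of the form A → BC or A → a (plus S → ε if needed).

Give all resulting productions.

TY → y; TZ → z; S → y; A → z; TX → x; B → y; S → TY TZ; A → TZ X0; X0 → A X1; X1 → A S; B → TX TX; B → A X2; X2 → A TX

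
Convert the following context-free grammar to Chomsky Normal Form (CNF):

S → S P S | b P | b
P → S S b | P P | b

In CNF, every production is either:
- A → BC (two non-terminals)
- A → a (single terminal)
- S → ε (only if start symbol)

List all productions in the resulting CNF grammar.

TB → b; S → b; P → b; S → S X0; X0 → P S; S → TB P; P → S X1; X1 → S TB; P → P P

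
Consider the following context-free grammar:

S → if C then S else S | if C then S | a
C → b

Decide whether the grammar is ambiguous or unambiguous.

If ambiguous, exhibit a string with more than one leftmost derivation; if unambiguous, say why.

Ambiguous - the string 'if b then if b then if b then a else a else a' has two distinct leftmost derivations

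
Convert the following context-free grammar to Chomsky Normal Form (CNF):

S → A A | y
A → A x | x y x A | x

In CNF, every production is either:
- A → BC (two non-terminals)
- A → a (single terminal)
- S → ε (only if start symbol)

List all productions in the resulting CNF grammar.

S → y; TX → x; TY → y; A → x; S → A A; A → A TX; A → TX X0; X0 → TY X1; X1 → TX A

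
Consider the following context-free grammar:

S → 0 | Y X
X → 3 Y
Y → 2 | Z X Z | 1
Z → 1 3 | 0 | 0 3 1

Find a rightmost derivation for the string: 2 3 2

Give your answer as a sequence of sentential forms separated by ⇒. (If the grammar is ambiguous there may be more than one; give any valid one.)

S ⇒ Y X ⇒ Y 3 Y ⇒ Y 3 2 ⇒ 2 3 2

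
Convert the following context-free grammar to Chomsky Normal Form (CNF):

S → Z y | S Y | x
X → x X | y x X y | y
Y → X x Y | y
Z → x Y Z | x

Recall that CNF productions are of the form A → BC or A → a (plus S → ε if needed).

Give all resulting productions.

TY → y; S → x; TX → x; X → y; Y → y; Z → x; S → Z TY; S → S Y; X → TX X; X → TY X0; X0 → TX X1; X1 → X TY; Y → X X2; X2 → TX Y; Z → TX X3; X3 → Y Z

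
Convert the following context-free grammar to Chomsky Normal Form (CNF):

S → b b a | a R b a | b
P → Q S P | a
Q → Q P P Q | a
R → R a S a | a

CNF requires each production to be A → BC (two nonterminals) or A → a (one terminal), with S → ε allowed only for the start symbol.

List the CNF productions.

TB → b; TA → a; S → b; P → a; Q → a; R → a; S → TB X0; X0 → TB TA; S → TA X1; X1 → R X2; X2 → TB TA; P → Q X3; X3 → S P; Q → Q X4; X4 → P X5; X5 → P Q; R → R X6; X6 → TA X7; X7 → S TA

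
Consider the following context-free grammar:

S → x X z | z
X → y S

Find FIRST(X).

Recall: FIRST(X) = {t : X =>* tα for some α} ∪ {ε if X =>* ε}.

We compute FIRST(X) using the standard algorithm.
FIRST(S) = {x, z}
FIRST(X) = {y}
Therefore, FIRST(X) = {y}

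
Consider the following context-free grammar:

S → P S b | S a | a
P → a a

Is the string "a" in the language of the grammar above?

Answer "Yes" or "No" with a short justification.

Yes - a valid derivation exists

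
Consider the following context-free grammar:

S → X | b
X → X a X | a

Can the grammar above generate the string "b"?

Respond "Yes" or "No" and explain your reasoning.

Yes - a valid derivation exists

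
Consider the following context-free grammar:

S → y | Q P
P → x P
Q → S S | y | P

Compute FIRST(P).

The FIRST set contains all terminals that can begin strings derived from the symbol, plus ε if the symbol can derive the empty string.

We compute FIRST(P) using the standard algorithm.
FIRST(P) = {x}
FIRST(Q) = {x, y}
FIRST(S) = {x, y}
Therefore, FIRST(P) = {x}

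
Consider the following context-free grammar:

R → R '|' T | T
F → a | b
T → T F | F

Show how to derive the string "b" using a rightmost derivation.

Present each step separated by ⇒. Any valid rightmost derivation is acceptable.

R ⇒ T ⇒ F ⇒ b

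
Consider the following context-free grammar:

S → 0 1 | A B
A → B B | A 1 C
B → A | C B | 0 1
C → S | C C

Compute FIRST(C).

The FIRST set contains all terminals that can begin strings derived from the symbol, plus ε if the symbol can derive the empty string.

We compute FIRST(C) using the standard algorithm.
FIRST(A) = {0}
FIRST(B) = {0}
FIRST(C) = {0}
FIRST(S) = {0}
Therefore, FIRST(C) = {0}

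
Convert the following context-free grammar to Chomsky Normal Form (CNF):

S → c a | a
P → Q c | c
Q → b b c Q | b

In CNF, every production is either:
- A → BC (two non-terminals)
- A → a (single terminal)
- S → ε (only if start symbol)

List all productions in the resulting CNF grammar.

TC → c; TA → a; S → a; P → c; TB → b; Q → b; S → TC TA; P → Q TC; Q → TB X0; X0 → TB X1; X1 → TC Q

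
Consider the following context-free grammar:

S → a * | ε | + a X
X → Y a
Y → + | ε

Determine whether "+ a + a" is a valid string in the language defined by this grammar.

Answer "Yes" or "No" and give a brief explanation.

Yes - a valid derivation exists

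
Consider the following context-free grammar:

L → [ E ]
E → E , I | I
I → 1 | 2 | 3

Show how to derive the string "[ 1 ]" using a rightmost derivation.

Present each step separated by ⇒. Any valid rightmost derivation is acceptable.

L ⇒ [ E ] ⇒ [ I ] ⇒ [ 1 ]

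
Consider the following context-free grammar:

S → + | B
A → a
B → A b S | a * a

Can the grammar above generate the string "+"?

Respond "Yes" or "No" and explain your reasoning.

Yes - a valid derivation exists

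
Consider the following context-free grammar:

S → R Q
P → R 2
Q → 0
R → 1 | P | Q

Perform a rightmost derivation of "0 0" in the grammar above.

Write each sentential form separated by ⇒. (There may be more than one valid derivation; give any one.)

S ⇒ R Q ⇒ R 0 ⇒ Q 0 ⇒ 0 0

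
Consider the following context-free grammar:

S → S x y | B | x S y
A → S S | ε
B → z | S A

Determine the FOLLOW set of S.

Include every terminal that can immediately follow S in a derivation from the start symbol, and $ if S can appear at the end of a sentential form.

We compute FOLLOW(S) using the standard algorithm.
FOLLOW(S) starts with {$}.
FIRST(A) = {x, z, ε}
FIRST(B) = {x, z}
FIRST(S) = {x, z}
FOLLOW(A) = {$, x, y, z}
FOLLOW(B) = {$, x, y, z}
FOLLOW(S) = {$, x, y, z}
Therefore, FOLLOW(S) = {$, x, y, z}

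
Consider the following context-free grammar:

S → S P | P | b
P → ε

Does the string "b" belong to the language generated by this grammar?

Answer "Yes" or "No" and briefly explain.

Yes - a valid derivation exists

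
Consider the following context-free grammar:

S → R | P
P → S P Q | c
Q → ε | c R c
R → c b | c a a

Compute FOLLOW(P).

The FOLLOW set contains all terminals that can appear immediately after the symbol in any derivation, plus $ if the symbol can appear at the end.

We compute FOLLOW(P) using the standard algorithm.
FOLLOW(S) starts with {$}.
FIRST(P) = {c}
FIRST(Q) = {c, ε}
FIRST(R) = {c}
FIRST(S) = {c}
FOLLOW(P) = {$, c}
FOLLOW(Q) = {$, c}
FOLLOW(R) = {$, c}
FOLLOW(S) = {$, c}
Therefore, FOLLOW(P) = {$, c}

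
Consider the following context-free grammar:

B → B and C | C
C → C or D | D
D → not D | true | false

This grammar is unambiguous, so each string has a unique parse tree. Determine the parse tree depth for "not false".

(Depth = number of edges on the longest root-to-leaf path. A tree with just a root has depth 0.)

4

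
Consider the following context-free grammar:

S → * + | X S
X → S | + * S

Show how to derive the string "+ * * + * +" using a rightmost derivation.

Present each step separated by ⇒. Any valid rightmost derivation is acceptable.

S ⇒ X S ⇒ X * + ⇒ + * S * + ⇒ + * * + * +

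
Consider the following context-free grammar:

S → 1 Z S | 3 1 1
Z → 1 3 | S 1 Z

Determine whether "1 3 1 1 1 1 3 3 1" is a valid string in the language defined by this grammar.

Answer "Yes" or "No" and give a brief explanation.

No - no valid derivation exists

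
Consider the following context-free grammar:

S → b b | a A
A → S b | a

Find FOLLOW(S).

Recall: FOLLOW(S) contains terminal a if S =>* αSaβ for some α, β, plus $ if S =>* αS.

We compute FOLLOW(S) using the standard algorithm.
FOLLOW(S) starts with {$}.
FIRST(A) = {a, b}
FIRST(S) = {a, b}
FOLLOW(A) = {$, b}
FOLLOW(S) = {$, b}
Therefore, FOLLOW(S) = {$, b}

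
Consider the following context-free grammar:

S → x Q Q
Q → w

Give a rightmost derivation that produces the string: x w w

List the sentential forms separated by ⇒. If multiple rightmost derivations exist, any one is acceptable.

S ⇒ x Q Q ⇒ x Q w ⇒ x w w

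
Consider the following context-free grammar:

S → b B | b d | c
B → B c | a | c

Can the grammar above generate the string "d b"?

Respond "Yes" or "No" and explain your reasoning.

No - no valid derivation exists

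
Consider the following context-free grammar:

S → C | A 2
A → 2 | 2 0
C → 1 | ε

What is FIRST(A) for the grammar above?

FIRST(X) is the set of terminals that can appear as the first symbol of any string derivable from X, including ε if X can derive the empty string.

We compute FIRST(A) using the standard algorithm.
FIRST(A) = {2}
FIRST(C) = {1, ε}
FIRST(S) = {1, 2, ε}
Therefore, FIRST(A) = {2}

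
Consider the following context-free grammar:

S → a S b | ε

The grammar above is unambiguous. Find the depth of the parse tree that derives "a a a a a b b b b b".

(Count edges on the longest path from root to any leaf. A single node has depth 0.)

6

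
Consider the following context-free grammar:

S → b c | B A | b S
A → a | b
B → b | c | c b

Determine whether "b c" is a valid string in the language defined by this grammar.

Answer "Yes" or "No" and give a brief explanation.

Yes - a valid derivation exists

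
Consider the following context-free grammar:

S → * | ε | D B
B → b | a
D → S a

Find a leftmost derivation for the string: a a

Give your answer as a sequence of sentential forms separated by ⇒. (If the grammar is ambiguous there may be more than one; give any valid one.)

S ⇒ D B ⇒ S a B ⇒ a B ⇒ a a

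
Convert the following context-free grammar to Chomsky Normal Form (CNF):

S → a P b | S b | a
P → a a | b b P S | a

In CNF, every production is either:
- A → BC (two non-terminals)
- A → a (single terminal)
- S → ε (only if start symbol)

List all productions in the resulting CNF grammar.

TA → a; TB → b; S → a; P → a; S → TA X0; X0 → P TB; S → S TB; P → TA TA; P → TB X1; X1 → TB X2; X2 → P S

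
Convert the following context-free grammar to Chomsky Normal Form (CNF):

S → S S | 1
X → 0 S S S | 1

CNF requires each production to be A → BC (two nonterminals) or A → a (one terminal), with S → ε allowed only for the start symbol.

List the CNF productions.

S → 1; T0 → 0; X → 1; S → S S; X → T0 X0; X0 → S X1; X1 → S S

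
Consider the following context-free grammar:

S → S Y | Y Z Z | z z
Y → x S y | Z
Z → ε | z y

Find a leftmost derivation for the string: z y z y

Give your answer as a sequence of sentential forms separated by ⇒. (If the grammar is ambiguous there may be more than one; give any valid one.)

S ⇒ Y Z Z ⇒ Z Z Z ⇒ z y Z Z ⇒ z y z y Z ⇒ z y z y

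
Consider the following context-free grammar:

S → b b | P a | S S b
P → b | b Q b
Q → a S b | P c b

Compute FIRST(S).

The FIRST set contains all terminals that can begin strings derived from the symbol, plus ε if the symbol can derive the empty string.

We compute FIRST(S) using the standard algorithm.
FIRST(P) = {b}
FIRST(Q) = {a, b}
FIRST(S) = {b}
Therefore, FIRST(S) = {b}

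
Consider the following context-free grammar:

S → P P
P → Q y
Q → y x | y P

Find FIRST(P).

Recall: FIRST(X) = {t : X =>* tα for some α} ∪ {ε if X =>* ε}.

We compute FIRST(P) using the standard algorithm.
FIRST(P) = {y}
FIRST(Q) = {y}
FIRST(S) = {y}
Therefore, FIRST(P) = {y}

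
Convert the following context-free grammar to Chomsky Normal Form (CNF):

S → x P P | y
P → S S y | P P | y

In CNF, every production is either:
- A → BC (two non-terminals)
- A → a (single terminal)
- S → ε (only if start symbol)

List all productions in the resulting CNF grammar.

TX → x; S → y; TY → y; P → y; S → TX X0; X0 → P P; P → S X1; X1 → S TY; P → P P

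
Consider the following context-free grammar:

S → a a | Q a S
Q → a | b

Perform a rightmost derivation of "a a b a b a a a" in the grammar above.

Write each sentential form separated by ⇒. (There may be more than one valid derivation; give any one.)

S ⇒ Q a S ⇒ Q a Q a S ⇒ Q a Q a Q a S ⇒ Q a Q a Q a a a ⇒ Q a Q a b a a a ⇒ Q a b a b a a a ⇒ a a b a b a a a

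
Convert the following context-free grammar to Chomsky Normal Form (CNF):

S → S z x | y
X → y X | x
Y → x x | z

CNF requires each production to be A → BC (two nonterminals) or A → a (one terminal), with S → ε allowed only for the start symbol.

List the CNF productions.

TZ → z; TX → x; S → y; TY → y; X → x; Y → z; S → S X0; X0 → TZ TX; X → TY X; Y → TX TX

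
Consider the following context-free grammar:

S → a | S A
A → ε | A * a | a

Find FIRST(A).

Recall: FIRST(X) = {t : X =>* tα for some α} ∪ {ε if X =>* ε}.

We compute FIRST(A) using the standard algorithm.
FIRST(A) = {*, a, ε}
FIRST(S) = {a}
Therefore, FIRST(A) = {*, a, ε}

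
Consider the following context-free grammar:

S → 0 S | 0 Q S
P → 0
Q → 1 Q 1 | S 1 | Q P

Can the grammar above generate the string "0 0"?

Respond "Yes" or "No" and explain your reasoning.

No - no valid derivation exists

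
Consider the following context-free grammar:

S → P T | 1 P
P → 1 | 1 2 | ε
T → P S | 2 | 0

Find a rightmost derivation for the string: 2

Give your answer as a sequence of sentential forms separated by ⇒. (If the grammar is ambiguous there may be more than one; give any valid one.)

S ⇒ P T ⇒ P 2 ⇒ 2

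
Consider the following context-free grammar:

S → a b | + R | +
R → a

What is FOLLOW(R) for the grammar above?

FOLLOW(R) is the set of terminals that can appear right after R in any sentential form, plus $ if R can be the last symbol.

We compute FOLLOW(R) using the standard algorithm.
FOLLOW(S) starts with {$}.
FIRST(R) = {a}
FIRST(S) = {+, a}
FOLLOW(R) = {$}
FOLLOW(S) = {$}
Therefore, FOLLOW(R) = {$}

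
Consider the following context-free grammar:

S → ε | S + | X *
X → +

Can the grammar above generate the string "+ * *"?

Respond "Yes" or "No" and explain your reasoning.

No - no valid derivation exists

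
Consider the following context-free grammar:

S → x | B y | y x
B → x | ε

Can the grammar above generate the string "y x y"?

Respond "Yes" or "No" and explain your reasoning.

No - no valid derivation exists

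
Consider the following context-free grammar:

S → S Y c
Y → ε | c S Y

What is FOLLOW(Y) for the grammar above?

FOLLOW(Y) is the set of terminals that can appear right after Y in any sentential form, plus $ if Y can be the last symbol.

We compute FOLLOW(Y) using the standard algorithm.
FOLLOW(S) starts with {$}.
FIRST(S) = {}
FIRST(Y) = {c, ε}
FOLLOW(S) = {$, c}
FOLLOW(Y) = {c}
Therefore, FOLLOW(Y) = {c}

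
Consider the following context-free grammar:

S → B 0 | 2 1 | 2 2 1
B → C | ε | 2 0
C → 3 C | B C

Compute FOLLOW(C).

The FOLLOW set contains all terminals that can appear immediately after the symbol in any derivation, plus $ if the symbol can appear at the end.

We compute FOLLOW(C) using the standard algorithm.
FOLLOW(S) starts with {$}.
FIRST(B) = {2, 3, ε}
FIRST(C) = {2, 3}
FIRST(S) = {0, 2, 3}
FOLLOW(B) = {0, 2, 3}
FOLLOW(C) = {0, 2, 3}
FOLLOW(S) = {$}
Therefore, FOLLOW(C) = {0, 2, 3}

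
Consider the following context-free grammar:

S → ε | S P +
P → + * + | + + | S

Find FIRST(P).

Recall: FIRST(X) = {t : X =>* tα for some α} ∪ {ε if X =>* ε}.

We compute FIRST(P) using the standard algorithm.
FIRST(P) = {+, ε}
FIRST(S) = {+, ε}
Therefore, FIRST(P) = {+, ε}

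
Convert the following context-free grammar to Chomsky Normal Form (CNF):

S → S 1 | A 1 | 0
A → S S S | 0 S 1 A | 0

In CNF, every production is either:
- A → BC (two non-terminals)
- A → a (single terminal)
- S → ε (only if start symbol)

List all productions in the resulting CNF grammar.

T1 → 1; S → 0; T0 → 0; A → 0; S → S T1; S → A T1; A → S X0; X0 → S S; A → T0 X1; X1 → S X2; X2 → T1 A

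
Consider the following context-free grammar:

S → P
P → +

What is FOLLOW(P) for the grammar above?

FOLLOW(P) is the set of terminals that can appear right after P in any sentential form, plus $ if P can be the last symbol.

We compute FOLLOW(P) using the standard algorithm.
FOLLOW(S) starts with {$}.
FIRST(P) = {+}
FIRST(S) = {+}
FOLLOW(P) = {$}
FOLLOW(S) = {$}
Therefore, FOLLOW(P) = {$}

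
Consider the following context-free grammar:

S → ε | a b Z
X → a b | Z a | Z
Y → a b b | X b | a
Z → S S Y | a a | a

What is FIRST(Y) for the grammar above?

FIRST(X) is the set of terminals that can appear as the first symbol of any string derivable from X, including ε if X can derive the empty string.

We compute FIRST(Y) using the standard algorithm.
FIRST(S) = {a, ε}
FIRST(X) = {a}
FIRST(Y) = {a}
FIRST(Z) = {a}
Therefore, FIRST(Y) = {a}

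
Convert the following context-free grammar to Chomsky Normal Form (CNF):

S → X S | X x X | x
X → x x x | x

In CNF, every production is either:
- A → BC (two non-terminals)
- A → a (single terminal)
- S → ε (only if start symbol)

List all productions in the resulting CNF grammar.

TX → x; S → x; X → x; S → X S; S → X X0; X0 → TX X; X → TX X1; X1 → TX TX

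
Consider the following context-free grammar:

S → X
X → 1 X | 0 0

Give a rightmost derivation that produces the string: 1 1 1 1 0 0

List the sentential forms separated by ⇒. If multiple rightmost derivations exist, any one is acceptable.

S ⇒ X ⇒ 1 X ⇒ 1 1 X ⇒ 1 1 1 X ⇒ 1 1 1 1 X ⇒ 1 1 1 1 0 0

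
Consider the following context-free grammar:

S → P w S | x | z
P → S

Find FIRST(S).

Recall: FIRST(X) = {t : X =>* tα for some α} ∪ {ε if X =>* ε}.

We compute FIRST(S) using the standard algorithm.
FIRST(P) = {x, z}
FIRST(S) = {x, z}
Therefore, FIRST(S) = {x, z}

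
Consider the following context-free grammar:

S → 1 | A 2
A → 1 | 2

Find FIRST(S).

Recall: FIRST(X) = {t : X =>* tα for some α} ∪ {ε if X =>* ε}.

We compute FIRST(S) using the standard algorithm.
FIRST(A) = {1, 2}
FIRST(S) = {1, 2}
Therefore, FIRST(S) = {1, 2}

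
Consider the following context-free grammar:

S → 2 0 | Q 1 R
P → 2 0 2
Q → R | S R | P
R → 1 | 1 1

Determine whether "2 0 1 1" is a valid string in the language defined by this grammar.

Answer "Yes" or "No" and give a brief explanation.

No - no valid derivation exists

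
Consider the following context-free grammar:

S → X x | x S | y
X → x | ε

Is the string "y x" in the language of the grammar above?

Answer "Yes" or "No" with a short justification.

No - no valid derivation exists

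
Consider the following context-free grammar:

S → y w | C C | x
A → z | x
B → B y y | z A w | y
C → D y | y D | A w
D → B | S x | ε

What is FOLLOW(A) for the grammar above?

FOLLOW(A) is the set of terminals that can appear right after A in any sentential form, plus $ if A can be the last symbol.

We compute FOLLOW(A) using the standard algorithm.
FOLLOW(S) starts with {$}.
FIRST(A) = {x, z}
FIRST(B) = {y, z}
FIRST(C) = {x, y, z}
FIRST(D) = {x, y, z, ε}
FIRST(S) = {x, y, z}
FOLLOW(A) = {w}
FOLLOW(B) = {$, x, y, z}
FOLLOW(C) = {$, x, y, z}
FOLLOW(D) = {$, x, y, z}
FOLLOW(S) = {$, x}
Therefore, FOLLOW(A) = {w}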